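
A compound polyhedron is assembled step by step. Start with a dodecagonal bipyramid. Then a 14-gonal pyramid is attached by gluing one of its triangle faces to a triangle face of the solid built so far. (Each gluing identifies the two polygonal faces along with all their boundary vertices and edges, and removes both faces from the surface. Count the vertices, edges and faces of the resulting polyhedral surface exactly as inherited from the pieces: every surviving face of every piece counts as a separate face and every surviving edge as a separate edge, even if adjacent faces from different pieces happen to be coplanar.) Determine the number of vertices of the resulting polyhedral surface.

26

A dodecagonal bipyramid: V=14, E=36, F=24.
Attach a 14-gonal pyramid (V=15, E=28, F=15) along a 3-gon: merge 3 vertices and 3 edges, delete both glued faces → V=26, E=61, F=37.
Check: V − E + F = 26 − 61 + 37 = 2.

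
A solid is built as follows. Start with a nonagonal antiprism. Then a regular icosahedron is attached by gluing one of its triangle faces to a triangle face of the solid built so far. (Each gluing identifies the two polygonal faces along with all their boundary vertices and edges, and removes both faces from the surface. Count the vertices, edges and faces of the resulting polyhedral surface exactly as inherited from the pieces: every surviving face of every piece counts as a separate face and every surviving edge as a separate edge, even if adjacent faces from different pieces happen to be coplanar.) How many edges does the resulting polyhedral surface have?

63

A nonagonal antiprism: V=18, E=36, F=20.
Attach a regular icosahedron (V=12, E=30, F=20) along a 3-gon: merge 3 vertices and 3 edges, delete both glued faces → V=27, E=63, F=38.
Check: V − E + F = 27 − 63 + 38 = 2.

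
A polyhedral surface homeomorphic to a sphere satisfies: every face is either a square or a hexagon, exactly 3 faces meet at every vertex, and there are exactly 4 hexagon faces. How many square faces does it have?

6

Let x be the number of squares; then F = 4 + x.
Edge–face incidences: 2E = 6·4 + 4·x = 24 + 4x.
Every vertex has degree 3, so 3V = 2E.
Euler: V − E + F = 2 ⇒ (2E)/3 − E + (4 + x) = 2.
Multiply by 6: 2·(2E) − 3·(2E) + 6·(4 + x) = 12, i.e. 24 + 6x − (24 + 4x) = 12.
Collecting terms: 2x = 12, so x = 6.
Then 2E = 24 + 4·6 = 48, so E = 24, V = 2E/3 = 16, F = 4 + 6 = 10.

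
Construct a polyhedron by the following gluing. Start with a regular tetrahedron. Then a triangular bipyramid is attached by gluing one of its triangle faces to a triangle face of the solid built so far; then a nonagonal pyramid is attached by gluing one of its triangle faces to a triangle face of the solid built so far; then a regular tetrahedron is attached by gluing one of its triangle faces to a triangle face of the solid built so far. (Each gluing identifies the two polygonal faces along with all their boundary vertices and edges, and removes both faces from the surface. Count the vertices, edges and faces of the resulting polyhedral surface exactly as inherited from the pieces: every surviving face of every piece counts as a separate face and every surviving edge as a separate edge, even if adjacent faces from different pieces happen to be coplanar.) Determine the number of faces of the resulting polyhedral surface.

18

A regular tetrahedron: V=4, E=6, F=4.
Attach a triangular bipyramid (V=5, E=9, F=6) along a 3-gon: merge 3 vertices and 3 edges, delete both glued faces → V=6, E=12, F=8.
Attach a nonagonal pyramid (V=10, E=18, F=10) along a 3-gon: merge 3 vertices and 3 edges, delete both glued faces → V=13, E=27, F=16.
Attach a regular tetrahedron (V=4, E=6, F=4) along a 3-gon: merge 3 vertices and 3 edges, delete both glued faces → V=14, E=30, F=18.
Check: V − E + F = 14 − 30 + 18 = 2.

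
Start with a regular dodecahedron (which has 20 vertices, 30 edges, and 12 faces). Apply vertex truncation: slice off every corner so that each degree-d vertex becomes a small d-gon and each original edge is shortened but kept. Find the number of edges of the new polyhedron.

90

Truncation replaces each original edge-end by a new vertex, so V′ = 2E = 60.
Each original edge survives, and each old vertex of degree d contributes d new edges; summing degrees gives Σd = 2E, so E′ = E + 2E = 3E = 90.
Each original face survives and each original vertex becomes one new face: F′ = F + V = 32.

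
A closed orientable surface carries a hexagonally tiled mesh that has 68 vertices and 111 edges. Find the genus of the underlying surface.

Every face is a hexagon and each edge borders two faces, so 6F = 2·111, giving F = 37.
χ = V − E + F = 68 − 111 + 37 = -6.
For a closed orientable surface χ = 2 − 2g, so g = (2 − (-6))/2 = 4.

4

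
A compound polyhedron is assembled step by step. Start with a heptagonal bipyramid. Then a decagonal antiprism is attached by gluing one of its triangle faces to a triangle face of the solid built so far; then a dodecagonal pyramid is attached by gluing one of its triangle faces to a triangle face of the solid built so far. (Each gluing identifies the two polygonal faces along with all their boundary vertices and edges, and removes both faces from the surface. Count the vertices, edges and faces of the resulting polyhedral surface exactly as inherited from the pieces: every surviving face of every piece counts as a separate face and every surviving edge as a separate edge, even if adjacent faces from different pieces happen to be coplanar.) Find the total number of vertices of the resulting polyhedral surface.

36

A heptagonal bipyramid: V=9, E=21, F=14.
Attach a decagonal antiprism (V=20, E=40, F=22) along a 3-gon: merge 3 vertices and 3 edges, delete both glued faces → V=26, E=58, F=34.
Attach a dodecagonal pyramid (V=13, E=24, F=13) along a 3-gon: merge 3 vertices and 3 edges, delete both glued faces → V=36, E=79, F=45.
Check: V − E + F = 36 − 79 + 45 = 2.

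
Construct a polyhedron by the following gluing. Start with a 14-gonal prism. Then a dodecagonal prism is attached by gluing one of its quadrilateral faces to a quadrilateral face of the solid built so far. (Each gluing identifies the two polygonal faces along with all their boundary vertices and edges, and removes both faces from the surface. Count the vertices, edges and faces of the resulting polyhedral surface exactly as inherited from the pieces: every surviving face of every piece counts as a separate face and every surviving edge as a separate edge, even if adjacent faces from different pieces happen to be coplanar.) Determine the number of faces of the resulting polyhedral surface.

A 14-gonal prism: V=28, E=42, F=16.
Attach a dodecagonal prism (V=24, E=36, F=14) along a 4-gon: merge 4 vertices and 4 edges, delete both glued faces → V=48, E=74, F=28.
Check: V − E + F = 48 − 74 + 28 = 2.

28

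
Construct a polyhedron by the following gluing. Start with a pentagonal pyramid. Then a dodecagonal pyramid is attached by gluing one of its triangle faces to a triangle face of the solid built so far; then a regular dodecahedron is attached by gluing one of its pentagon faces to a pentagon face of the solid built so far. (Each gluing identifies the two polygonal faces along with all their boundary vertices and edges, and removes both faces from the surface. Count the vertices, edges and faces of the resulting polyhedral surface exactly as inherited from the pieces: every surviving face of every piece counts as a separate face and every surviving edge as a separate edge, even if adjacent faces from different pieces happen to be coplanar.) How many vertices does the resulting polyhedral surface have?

A pentagonal pyramid: V=6, E=10, F=6.
Attach a dodecagonal pyramid (V=13, E=24, F=13) along a 3-gon: merge 3 vertices and 3 edges, delete both glued faces → V=16, E=31, F=17.
Attach a regular dodecahedron (V=20, E=30, F=12) along a 5-gon: merge 5 vertices and 5 edges, delete both glued faces → V=31, E=56, F=27.
Check: V − E + F = 31 − 56 + 27 = 2.

31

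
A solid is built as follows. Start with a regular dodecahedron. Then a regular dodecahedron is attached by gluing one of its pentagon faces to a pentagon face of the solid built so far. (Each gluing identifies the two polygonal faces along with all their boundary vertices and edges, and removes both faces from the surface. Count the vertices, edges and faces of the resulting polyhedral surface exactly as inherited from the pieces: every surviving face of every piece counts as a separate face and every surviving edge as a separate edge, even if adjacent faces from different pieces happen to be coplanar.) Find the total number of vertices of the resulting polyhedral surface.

A regular dodecahedron: V=20, E=30, F=12.
Attach a regular dodecahedron (V=20, E=30, F=12) along a 5-gon: merge 5 vertices and 5 edges, delete both glued faces → V=35, E=55, F=22.
Check: V − E + F = 35 − 55 + 22 = 2.

35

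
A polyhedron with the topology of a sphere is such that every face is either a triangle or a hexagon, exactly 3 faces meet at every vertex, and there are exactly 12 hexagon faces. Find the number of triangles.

Let x be the number of triangles; then F = 12 + x.
Edge–face incidences: 2E = 6·12 + 3·x = 72 + 3x.
Every vertex has degree 3, so 3V = 2E.
Euler: V − E + F = 2 ⇒ (2E)/3 − E + (12 + x) = 2.
Multiply by 6: 2·(2E) − 3·(2E) + 6·(12 + x) = 12, i.e. 72 + 6x − (72 + 3x) = 12.
Collecting terms: 3x = 12, so x = 4.
Then 2E = 72 + 3·4 = 84, so E = 42, V = 2E/3 = 28, F = 12 + 4 = 16.

4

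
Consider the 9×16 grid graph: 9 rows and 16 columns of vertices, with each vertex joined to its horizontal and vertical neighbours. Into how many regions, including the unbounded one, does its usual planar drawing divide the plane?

121

The grid has V = 9·16 = 144 vertices and E = 9·15 + 16·8 = 263 edges.
F = 2 − V + E = 2 − 144 + 263 = 121.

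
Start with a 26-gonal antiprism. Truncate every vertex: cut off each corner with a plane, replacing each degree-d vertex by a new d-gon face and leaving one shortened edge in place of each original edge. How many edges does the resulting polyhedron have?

312

The base solid has V = 52, E = 104, F = 54.
Truncation replaces each original edge-end by a new vertex, so V′ = 2E = 208.
Each original edge survives, and each old vertex of degree d contributes d new edges; summing degrees gives Σd = 2E, so E′ = E + 2E = 3E = 312.
Each original face survives and each original vertex becomes one new face: F′ = F + V = 106.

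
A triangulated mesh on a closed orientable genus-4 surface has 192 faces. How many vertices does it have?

χ = 2 − 2·4 = -6, and every face is a triangle so 3F = 2E.
E = 3·192/2 = 288. Then V = -6 + E − F = -6 + 288 − 192 = 90.

90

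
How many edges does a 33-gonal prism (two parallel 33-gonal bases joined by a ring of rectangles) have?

99

A prism on an n-gon has two n-gon bases and n rectangular sides: V = 2·33 = 66, E = 3·33 = 99, F = 33 + 2 = 35.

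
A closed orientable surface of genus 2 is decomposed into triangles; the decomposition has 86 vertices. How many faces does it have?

χ = 2 − 2·2 = -2, and every face is a triangle so 3F = 2E.
V − E + F = -2 with E = 3F/2 gives 86 − (3/2 − 1)·F = -2, so F = 176 and E = 264.

176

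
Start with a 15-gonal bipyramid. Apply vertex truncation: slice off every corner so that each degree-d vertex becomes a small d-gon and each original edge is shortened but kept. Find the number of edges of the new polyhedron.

135

The base solid has V = 17, E = 45, F = 30.
Truncation replaces each original edge-end by a new vertex, so V′ = 2E = 90.
Each original edge survives, and each old vertex of degree d contributes d new edges; summing degrees gives Σd = 2E, so E′ = E + 2E = 3E = 135.
Each original face survives and each original vertex becomes one new face: F′ = F + V = 47.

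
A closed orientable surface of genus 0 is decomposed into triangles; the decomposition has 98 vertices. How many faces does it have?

χ = 2 − 2·0 = 2, and every face is a triangle so 3F = 2E.
V − E + F = 2 with E = 3F/2 gives 98 − (3/2 − 1)·F = 2, so F = 192 and E = 288.

192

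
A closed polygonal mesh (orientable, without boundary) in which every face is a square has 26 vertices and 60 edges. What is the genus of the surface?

Every face is a square and each edge borders two faces, so 4F = 2·60, giving F = 30.
χ = V − E + F = 26 − 60 + 30 = -4.
For a closed orientable surface χ = 2 − 2g, so g = (2 − (-4))/2 = 3.

3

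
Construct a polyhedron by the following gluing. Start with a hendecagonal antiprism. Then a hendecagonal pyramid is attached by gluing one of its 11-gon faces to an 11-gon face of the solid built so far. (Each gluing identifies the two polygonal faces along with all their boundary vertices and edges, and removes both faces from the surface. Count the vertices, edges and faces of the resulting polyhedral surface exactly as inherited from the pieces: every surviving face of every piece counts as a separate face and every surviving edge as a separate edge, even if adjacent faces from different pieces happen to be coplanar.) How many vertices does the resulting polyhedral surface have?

23

A hendecagonal antiprism: V=22, E=44, F=24.
Attach a hendecagonal pyramid (V=12, E=22, F=12) along an 11-gon: merge 11 vertices and 11 edges, delete both glued faces → V=23, E=55, F=34.
Check: V − E + F = 23 − 55 + 34 = 2.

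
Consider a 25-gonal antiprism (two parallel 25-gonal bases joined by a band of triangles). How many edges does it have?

An antiprism on an n-gon has two n-gon caps and 2n triangles: V = 2·25 = 50, E = 4·25 = 100, F = 2·25 + 2 = 52.
Check: V − E + F = 50 − 100 + 52 = 2.

100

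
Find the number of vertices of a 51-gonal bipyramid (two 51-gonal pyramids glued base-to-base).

A bipyramid over an n-gon has 2n triangular faces and n + 2 vertices: V = 51 + 2 = 53, E = 3·51 = 153, F = 2·51 = 102.

53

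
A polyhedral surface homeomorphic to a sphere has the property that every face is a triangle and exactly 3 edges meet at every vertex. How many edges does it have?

Each face has 3 edges and each edge borders two faces, so 2E = 3F.
Each vertex has degree 3, so 3V = 2E and hence V = 3F/3.
Euler: V − E + F = 2 ⇒ (3F/3) − (3F/2) + F = 2.
Multiply by 6: (6 − 9 + 6)F = 12, i.e. 3F = 12.
So F = 4, E = 3·4/2 = 6, V = 3·4/3 = 4.

6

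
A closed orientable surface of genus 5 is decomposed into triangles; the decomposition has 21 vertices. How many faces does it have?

χ = 2 − 2·5 = -8, and every face is a triangle so 3F = 2E.
V − E + F = -8 with E = 3F/2 gives 21 − (3/2 − 1)·F = -8, so F = 58 and E = 87.

58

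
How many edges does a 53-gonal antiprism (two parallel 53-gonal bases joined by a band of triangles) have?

212

An antiprism on an n-gon has two n-gon caps and 2n triangles: V = 2·53 = 106, E = 4·53 = 212, F = 2·53 + 2 = 108.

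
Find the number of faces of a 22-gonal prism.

A prism on an n-gon has two n-gon bases and n rectangular sides: V = 2·22 = 44, E = 3·22 = 66, F = 22 + 2 = 24.
Check: V − E + F = 44 − 66 + 24 = 2.

24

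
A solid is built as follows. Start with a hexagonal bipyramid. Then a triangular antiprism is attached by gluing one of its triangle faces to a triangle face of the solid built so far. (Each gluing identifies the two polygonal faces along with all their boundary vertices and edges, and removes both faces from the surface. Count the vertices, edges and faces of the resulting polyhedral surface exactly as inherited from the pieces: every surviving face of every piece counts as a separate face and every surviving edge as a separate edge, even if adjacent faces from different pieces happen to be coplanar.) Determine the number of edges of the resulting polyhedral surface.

27

A hexagonal bipyramid: V=8, E=18, F=12.
Attach a triangular antiprism (V=6, E=12, F=8) along a 3-gon: merge 3 vertices and 3 edges, delete both glued faces → V=11, E=27, F=18.
Check: V − E + F = 11 − 27 + 18 = 2.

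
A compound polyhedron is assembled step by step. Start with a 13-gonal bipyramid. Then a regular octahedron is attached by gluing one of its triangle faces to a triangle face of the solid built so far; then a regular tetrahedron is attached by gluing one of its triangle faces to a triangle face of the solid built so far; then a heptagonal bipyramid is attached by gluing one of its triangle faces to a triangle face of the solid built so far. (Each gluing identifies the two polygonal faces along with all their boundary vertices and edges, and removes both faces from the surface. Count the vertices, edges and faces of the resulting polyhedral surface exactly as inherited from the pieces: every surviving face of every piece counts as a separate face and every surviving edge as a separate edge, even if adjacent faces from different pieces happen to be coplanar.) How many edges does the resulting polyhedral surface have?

69

A 13-gonal bipyramid: V=15, E=39, F=26.
Attach a regular octahedron (V=6, E=12, F=8) along a 3-gon: merge 3 vertices and 3 edges, delete both glued faces → V=18, E=48, F=32.
Attach a regular tetrahedron (V=4, E=6, F=4) along a 3-gon: merge 3 vertices and 3 edges, delete both glued faces → V=19, E=51, F=34.
Attach a heptagonal bipyramid (V=9, E=21, F=14) along a 3-gon: merge 3 vertices and 3 edges, delete both glued faces → V=25, E=69, F=46.
Check: V − E + F = 25 − 69 + 46 = 2.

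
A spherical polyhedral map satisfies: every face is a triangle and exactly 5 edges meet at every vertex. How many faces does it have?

20

Each face has 3 edges and each edge borders two faces, so 2E = 3F.
Each vertex has degree 5, so 5V = 2E and hence V = 3F/5.
Euler: V − E + F = 2 ⇒ (3F/5) − (3F/2) + F = 2.
Multiply by 10: (6 − 15 + 10)F = 20, i.e. 1F = 20.
So F = 20, E = 3·20/2 = 30, V = 3·20/5 = 12.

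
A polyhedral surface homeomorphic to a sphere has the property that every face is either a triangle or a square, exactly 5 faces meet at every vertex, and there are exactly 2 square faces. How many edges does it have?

Let x be the number of triangles; then F = 2 + x.
Edge–face incidences: 2E = 4·2 + 3·x = 8 + 3x.
Every vertex has degree 5, so 5V = 2E.
Euler: V − E + F = 2 ⇒ (2E)/5 − E + (2 + x) = 2.
Multiply by 10: 2·(2E) − 5·(2E) + 10·(2 + x) = 20, i.e. 20 + 10x − 3·(8 + 3x) = 20.
Collecting terms: x − 4 = 20, so x = 24.
Then 2E = 8 + 3·24 = 80, so E = 40, V = 2E/5 = 16, F = 2 + 24 = 26.

40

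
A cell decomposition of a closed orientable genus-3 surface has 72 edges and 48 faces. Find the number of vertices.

20

For a closed orientable surface of genus 3, χ = 2 − 2·3 = -4.
V = -4 + E − F = -4 + 72 − 48 = 20.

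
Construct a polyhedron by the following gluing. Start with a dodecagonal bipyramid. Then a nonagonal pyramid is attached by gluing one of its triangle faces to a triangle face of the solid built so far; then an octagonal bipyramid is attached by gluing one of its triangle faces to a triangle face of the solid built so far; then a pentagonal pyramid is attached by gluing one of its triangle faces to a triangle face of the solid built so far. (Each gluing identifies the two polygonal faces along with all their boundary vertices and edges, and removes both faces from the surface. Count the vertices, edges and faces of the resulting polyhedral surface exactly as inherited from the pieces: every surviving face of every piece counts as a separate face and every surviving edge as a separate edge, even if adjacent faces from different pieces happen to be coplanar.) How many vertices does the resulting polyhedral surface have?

A dodecagonal bipyramid: V=14, E=36, F=24.
Attach a nonagonal pyramid (V=10, E=18, F=10) along a 3-gon: merge 3 vertices and 3 edges, delete both glued faces → V=21, E=51, F=32.
Attach an octagonal bipyramid (V=10, E=24, F=16) along a 3-gon: merge 3 vertices and 3 edges, delete both glued faces → V=28, E=72, F=46.
Attach a pentagonal pyramid (V=6, E=10, F=6) along a 3-gon: merge 3 vertices and 3 edges, delete both glued faces → V=31, E=79, F=50.
Check: V − E + F = 31 − 79 + 50 = 2.

31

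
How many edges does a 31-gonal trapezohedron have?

The n-trapezohedron (dual of the n-antiprism) has V = 2·31 + 2 = 64, E = 4·31 = 124, F = 2·31 = 62.
Check: V − E + F = 64 − 124 + 62 = 2.

124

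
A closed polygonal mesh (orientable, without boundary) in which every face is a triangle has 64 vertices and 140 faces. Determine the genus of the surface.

Every face is a triangle, so 2E = 3·140 = 420, giving E = 210.
χ = V − E + F = 64 − 210 + 140 = -6.
For a closed orientable surface χ = 2 − 2g, so g = (2 − (-6))/2 = 4.

4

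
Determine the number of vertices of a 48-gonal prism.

96

A prism on an n-gon has two n-gon bases and n rectangular sides: V = 2·48 = 96, E = 3·48 = 144, F = 48 + 2 = 50.
Check: V − E + F = 96 − 144 + 50 = 2.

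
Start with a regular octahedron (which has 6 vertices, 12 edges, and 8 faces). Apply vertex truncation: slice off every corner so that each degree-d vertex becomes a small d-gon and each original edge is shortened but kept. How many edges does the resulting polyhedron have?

Truncation replaces each original edge-end by a new vertex, so V′ = 2E = 24.
Each original edge survives, and each old vertex of degree d contributes d new edges; summing degrees gives Σd = 2E, so E′ = E + 2E = 3E = 36.
Each original face survives and each original vertex becomes one new face: F′ = F + V = 14.

36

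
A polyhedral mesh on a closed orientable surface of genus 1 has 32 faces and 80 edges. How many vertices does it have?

For a closed orientable surface of genus 1, χ = 2 − 2·1 = 0.
V = 0 + E − F = 0 + 80 − 32 = 48.

48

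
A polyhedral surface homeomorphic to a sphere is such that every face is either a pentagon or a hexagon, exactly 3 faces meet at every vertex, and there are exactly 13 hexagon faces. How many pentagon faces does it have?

12

Let x be the number of pentagons; then F = 13 + x.
Edge–face incidences: 2E = 6·13 + 5·x = 78 + 5x.
Every vertex has degree 3, so 3V = 2E.
Euler: V − E + F = 2 ⇒ (2E)/3 − E + (13 + x) = 2.
Multiply by 6: 2·(2E) − 3·(2E) + 6·(13 + x) = 12, i.e. 78 + 6x − (78 + 5x) = 12.
Collecting terms: x = 12.
Then 2E = 78 + 5·12 = 138, so E = 69, V = 2E/3 = 46, F = 13 + 12 = 25.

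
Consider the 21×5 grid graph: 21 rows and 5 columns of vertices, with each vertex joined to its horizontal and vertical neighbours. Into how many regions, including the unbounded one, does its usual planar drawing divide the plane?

81

The grid has V = 21·5 = 105 vertices and E = 21·4 + 5·20 = 184 edges.
F = 2 − V + E = 2 − 105 + 184 = 81.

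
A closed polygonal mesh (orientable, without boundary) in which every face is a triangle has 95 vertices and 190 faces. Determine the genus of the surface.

1

Every face is a triangle, so 2E = 3·190 = 570, giving E = 285.
χ = V − E + F = 95 − 285 + 190 = 0.
For a closed orientable surface χ = 2 − 2g, so g = (2 − (0))/2 = 1.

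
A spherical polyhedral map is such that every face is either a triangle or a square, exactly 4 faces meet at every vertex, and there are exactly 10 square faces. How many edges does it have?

Let x be the number of triangles; then F = 10 + x.
Edge–face incidences: 2E = 4·10 + 3·x = 40 + 3x.
Every vertex has degree 4, so 4V = 2E.
Euler: V − E + F = 2 ⇒ (2E)/4 − E + (10 + x) = 2.
Multiply by 8: 2·(2E) − 4·(2E) + 8·(10 + x) = 16, i.e. 80 + 8x − 2·(40 + 3x) = 16.
Collecting terms: 2x = 16, so x = 8.
Then 2E = 40 + 3·8 = 64, so E = 32, V = 2E/4 = 16, F = 10 + 8 = 18.

32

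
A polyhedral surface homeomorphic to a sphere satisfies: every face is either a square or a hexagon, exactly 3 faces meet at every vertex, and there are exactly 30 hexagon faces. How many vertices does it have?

68

Let x be the number of squares; then F = 30 + x.
Edge–face incidences: 2E = 6·30 + 4·x = 180 + 4x.
Every vertex has degree 3, so 3V = 2E.
Euler: V − E + F = 2 ⇒ (2E)/3 − E + (30 + x) = 2.
Multiply by 6: 2·(2E) − 3·(2E) + 6·(30 + x) = 12, i.e. 180 + 6x − (180 + 4x) = 12.
Collecting terms: 2x = 12, so x = 6.
Then 2E = 180 + 4·6 = 204, so E = 102, V = 2E/3 = 68, F = 30 + 6 = 36.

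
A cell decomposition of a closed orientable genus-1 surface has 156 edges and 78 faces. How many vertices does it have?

For a closed orientable surface of genus 1, χ = 2 − 2·1 = 0.
V = 0 + E − F = 0 + 156 − 78 = 78.

78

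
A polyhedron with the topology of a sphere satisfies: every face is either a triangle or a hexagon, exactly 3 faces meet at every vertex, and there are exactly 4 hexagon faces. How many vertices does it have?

Let x be the number of triangles; then F = 4 + x.
Edge–face incidences: 2E = 6·4 + 3·x = 24 + 3x.
Every vertex has degree 3, so 3V = 2E.
Euler: V − E + F = 2 ⇒ (2E)/3 − E + (4 + x) = 2.
Multiply by 6: 2·(2E) − 3·(2E) + 6·(4 + x) = 12, i.e. 24 + 6x − (24 + 3x) = 12.
Collecting terms: 3x = 12, so x = 4.
Then 2E = 24 + 3·4 = 36, so E = 18, V = 2E/3 = 12, F = 4 + 4 = 8.

12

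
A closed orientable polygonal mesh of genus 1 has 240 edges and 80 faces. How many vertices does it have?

For a closed orientable surface of genus 1, χ = 2 − 2·1 = 0.
V = 0 + E − F = 0 + 240 − 80 = 160.

160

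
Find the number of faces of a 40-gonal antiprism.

An antiprism on an n-gon has two n-gon caps and 2n triangles: V = 2·40 = 80, E = 4·40 = 160, F = 2·40 + 2 = 82.
Check: V − E + F = 80 − 160 + 82 = 2.

82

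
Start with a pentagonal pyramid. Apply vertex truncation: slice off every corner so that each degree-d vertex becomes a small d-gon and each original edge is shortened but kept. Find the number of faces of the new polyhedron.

12

The base solid has V = 6, E = 10, F = 6.
Truncation replaces each original edge-end by a new vertex, so V′ = 2E = 20.
Each original edge survives, and each old vertex of degree d contributes d new edges; summing degrees gives Σd = 2E, so E′ = E + 2E = 3E = 30.
Each original face survives and each original vertex becomes one new face: F′ = F + V = 12.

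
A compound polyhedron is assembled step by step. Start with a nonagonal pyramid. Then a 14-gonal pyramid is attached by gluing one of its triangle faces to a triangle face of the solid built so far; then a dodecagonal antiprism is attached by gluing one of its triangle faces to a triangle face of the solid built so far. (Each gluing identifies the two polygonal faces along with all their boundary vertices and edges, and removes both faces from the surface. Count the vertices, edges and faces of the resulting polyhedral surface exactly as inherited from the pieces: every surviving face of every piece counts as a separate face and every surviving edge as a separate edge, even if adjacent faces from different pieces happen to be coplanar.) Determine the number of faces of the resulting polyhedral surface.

47

A nonagonal pyramid: V=10, E=18, F=10.
Attach a 14-gonal pyramid (V=15, E=28, F=15) along a 3-gon: merge 3 vertices and 3 edges, delete both glued faces → V=22, E=43, F=23.
Attach a dodecagonal antiprism (V=24, E=48, F=26) along a 3-gon: merge 3 vertices and 3 edges, delete both glued faces → V=43, E=88, F=47.
Check: V − E + F = 43 − 88 + 47 = 2.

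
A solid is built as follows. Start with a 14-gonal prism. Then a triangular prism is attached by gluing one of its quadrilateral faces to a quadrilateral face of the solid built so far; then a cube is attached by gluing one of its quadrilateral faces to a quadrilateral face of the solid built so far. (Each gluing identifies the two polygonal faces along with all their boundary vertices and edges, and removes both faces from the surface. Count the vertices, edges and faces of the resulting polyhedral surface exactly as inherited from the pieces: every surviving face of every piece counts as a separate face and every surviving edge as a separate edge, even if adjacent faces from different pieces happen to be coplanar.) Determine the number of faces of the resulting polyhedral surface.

A 14-gonal prism: V=28, E=42, F=16.
Attach a triangular prism (V=6, E=9, F=5) along a 4-gon: merge 4 vertices and 4 edges, delete both glued faces → V=30, E=47, F=19.
Attach a cube (V=8, E=12, F=6) along a 4-gon: merge 4 vertices and 4 edges, delete both glued faces → V=34, E=55, F=23.
Check: V − E + F = 34 − 55 + 23 = 2.

23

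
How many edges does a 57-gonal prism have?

A prism on an n-gon has two n-gon bases and n rectangular sides: V = 2·57 = 114, E = 3·57 = 171, F = 57 + 2 = 59.
Check: V − E + F = 114 − 171 + 59 = 2.

171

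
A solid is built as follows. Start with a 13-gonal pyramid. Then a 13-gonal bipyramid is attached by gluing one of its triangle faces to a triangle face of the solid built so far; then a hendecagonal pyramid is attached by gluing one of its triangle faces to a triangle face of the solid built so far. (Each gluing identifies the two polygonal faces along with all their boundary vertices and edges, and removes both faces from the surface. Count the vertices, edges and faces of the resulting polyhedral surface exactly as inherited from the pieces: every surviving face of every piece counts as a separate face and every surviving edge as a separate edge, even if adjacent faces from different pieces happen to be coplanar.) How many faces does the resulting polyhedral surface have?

A 13-gonal pyramid: V=14, E=26, F=14.
Attach a 13-gonal bipyramid (V=15, E=39, F=26) along a 3-gon: merge 3 vertices and 3 edges, delete both glued faces → V=26, E=62, F=38.
Attach a hendecagonal pyramid (V=12, E=22, F=12) along a 3-gon: merge 3 vertices and 3 edges, delete both glued faces → V=35, E=81, F=48.
Check: V − E + F = 35 − 81 + 48 = 2.

48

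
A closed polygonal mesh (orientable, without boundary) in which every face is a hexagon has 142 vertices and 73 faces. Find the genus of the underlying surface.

Every face is a hexagon, so 2E = 6·73 = 438, giving E = 219.
χ = V − E + F = 142 − 219 + 73 = -4.
For a closed orientable surface χ = 2 − 2g, so g = (2 − (-4))/2 = 3.

3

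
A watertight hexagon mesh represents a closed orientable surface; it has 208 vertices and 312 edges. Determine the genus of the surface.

Every face is a hexagon and each edge borders two faces, so 6F = 2·312, giving F = 104.
χ = V − E + F = 208 − 312 + 104 = 0.
For a closed orientable surface χ = 2 − 2g, so g = (2 − (0))/2 = 1.

1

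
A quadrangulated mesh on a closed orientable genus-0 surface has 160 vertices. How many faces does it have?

158

χ = 2 − 2·0 = 2, and every face is a square so 4F = 2E.
V − E + F = 2 with E = 4F/2 gives 160 − (4/2 − 1)·F = 2, so F = 158 and E = 316.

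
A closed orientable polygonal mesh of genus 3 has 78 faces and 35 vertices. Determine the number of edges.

For a closed orientable surface of genus 3, χ = 2 − 2·3 = -4.
E = V + F − (-4) = 35 + 78 − (-4) = 117.

117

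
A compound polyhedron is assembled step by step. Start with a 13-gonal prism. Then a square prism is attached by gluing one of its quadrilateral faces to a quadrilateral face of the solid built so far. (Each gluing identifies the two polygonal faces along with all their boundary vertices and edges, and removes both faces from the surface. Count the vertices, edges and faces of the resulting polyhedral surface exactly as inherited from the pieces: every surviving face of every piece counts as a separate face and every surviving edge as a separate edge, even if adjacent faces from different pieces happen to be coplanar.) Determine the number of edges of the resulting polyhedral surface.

47

A 13-gonal prism: V=26, E=39, F=15.
Attach a square prism (V=8, E=12, F=6) along a 4-gon: merge 4 vertices and 4 edges, delete both glued faces → V=30, E=47, F=19.
Check: V − E + F = 30 − 47 + 19 = 2.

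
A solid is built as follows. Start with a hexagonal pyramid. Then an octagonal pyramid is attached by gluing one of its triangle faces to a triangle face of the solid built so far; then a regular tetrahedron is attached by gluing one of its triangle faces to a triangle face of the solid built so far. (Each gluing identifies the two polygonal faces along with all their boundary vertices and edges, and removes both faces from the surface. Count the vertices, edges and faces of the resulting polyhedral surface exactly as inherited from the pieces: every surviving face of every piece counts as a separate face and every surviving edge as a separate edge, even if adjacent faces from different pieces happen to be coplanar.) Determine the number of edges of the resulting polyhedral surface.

A hexagonal pyramid: V=7, E=12, F=7.
Attach an octagonal pyramid (V=9, E=16, F=9) along a 3-gon: merge 3 vertices and 3 edges, delete both glued faces → V=13, E=25, F=14.
Attach a regular tetrahedron (V=4, E=6, F=4) along a 3-gon: merge 3 vertices and 3 edges, delete both glued faces → V=14, E=28, F=16.
Check: V − E + F = 14 − 28 + 16 = 2.

28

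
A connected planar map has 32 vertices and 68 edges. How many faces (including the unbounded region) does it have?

Euler's formula for a connected plane graph: V − E + F = 2, so F = 2 − 32 + 68 = 38.

38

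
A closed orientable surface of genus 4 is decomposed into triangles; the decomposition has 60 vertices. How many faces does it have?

χ = 2 − 2·4 = -6, and every face is a triangle so 3F = 2E.
V − E + F = -6 with E = 3F/2 gives 60 − (3/2 − 1)·F = -6, so F = 132 and E = 198.

132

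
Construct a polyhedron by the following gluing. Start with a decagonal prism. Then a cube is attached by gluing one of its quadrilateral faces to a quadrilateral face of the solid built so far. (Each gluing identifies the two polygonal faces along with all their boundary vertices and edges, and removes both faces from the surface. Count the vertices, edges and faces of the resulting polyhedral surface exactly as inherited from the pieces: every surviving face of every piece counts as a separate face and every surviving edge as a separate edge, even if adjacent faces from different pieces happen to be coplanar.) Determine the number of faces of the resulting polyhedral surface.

16

A decagonal prism: V=20, E=30, F=12.
Attach a cube (V=8, E=12, F=6) along a 4-gon: merge 4 vertices and 4 edges, delete both glued faces → V=24, E=38, F=16.
Check: V − E + F = 24 − 38 + 16 = 2.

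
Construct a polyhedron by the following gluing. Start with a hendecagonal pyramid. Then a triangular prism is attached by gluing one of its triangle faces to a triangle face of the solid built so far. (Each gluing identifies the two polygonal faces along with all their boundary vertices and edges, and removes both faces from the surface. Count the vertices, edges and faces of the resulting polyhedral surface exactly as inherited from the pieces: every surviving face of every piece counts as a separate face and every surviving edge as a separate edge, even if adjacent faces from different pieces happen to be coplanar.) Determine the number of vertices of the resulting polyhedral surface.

A hendecagonal pyramid: V=12, E=22, F=12.
Attach a triangular prism (V=6, E=9, F=5) along a 3-gon: merge 3 vertices and 3 edges, delete both glued faces → V=15, E=28, F=15.
Check: V − E + F = 15 − 28 + 15 = 2.

15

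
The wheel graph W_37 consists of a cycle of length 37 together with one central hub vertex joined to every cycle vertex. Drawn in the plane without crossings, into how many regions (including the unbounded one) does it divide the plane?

W_37 has V = 37 + 1 = 38 vertices and E = 2·37 = 74 edges.
By Euler's formula F = 2 − V + E = 2 − 38 + 74 = 38.

38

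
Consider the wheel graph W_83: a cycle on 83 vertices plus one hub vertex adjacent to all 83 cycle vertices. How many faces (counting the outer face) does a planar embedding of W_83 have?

W_83 has V = 83 + 1 = 84 vertices and E = 2·83 = 166 edges.
By Euler's formula F = 2 − V + E = 2 − 84 + 166 = 84.

84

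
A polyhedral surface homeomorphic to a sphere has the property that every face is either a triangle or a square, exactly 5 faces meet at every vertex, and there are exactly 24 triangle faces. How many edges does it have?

Let x be the number of squares; then F = 24 + x.
Edge–face incidences: 2E = 3·24 + 4·x = 72 + 4x.
Every vertex has degree 5, so 5V = 2E.
Euler: V − E + F = 2 ⇒ (2E)/5 − E + (24 + x) = 2.
Multiply by 10: 2·(2E) − 5·(2E) + 10·(24 + x) = 20, i.e. 240 + 10x − 3·(72 + 4x) = 20.
Collecting terms: −2x + 24 = 20, so −2x = −4, so x = 2.
Then 2E = 72 + 4·2 = 80, so E = 40, V = 2E/5 = 16, F = 24 + 2 = 26.

40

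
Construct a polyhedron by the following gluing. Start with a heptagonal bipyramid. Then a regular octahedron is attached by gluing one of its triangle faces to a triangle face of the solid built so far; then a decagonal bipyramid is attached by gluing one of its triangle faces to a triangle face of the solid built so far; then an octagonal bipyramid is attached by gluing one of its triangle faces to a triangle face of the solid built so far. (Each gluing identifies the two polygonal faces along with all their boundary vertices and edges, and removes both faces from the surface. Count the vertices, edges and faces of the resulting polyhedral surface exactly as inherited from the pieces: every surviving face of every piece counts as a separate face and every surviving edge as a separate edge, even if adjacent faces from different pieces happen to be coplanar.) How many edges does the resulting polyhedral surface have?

A heptagonal bipyramid: V=9, E=21, F=14.
Attach a regular octahedron (V=6, E=12, F=8) along a 3-gon: merge 3 vertices and 3 edges, delete both glued faces → V=12, E=30, F=20.
Attach a decagonal bipyramid (V=12, E=30, F=20) along a 3-gon: merge 3 vertices and 3 edges, delete both glued faces → V=21, E=57, F=38.
Attach an octagonal bipyramid (V=10, E=24, F=16) along a 3-gon: merge 3 vertices and 3 edges, delete both glued faces → V=28, E=78, F=52.
Check: V − E + F = 28 − 78 + 52 = 2.

78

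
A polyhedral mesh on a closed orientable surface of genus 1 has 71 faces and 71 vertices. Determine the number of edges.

For a closed orientable surface of genus 1, χ = 2 − 2·1 = 0.
E = V + F − (0) = 71 + 71 − (0) = 142.

142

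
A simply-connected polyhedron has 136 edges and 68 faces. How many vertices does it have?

70

Here V − E + F = 2.
V = 2 + E − F = 2 + 136 − 68 = 70.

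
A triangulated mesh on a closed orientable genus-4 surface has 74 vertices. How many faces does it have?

160

χ = 2 − 2·4 = -6, and every face is a triangle so 3F = 2E.
V − E + F = -6 with E = 3F/2 gives 74 − (3/2 − 1)·F = -6, so F = 160 and E = 240.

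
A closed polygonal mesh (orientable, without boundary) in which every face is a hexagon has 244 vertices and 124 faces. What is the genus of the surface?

3

Every face is a hexagon, so 2E = 6·124 = 744, giving E = 372.
χ = V − E + F = 244 − 372 + 124 = -4.
For a closed orientable surface χ = 2 − 2g, so g = (2 − (-4))/2 = 3.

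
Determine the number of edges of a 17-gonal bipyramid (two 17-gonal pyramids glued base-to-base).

51

A bipyramid over an n-gon has 2n triangular faces and n + 2 vertices: V = 17 + 2 = 19, E = 3·17 = 51, F = 2·17 = 34.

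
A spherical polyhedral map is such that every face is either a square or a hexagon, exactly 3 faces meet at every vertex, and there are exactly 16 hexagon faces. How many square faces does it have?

6

Let x be the number of squares; then F = 16 + x.
Edge–face incidences: 2E = 6·16 + 4·x = 96 + 4x.
Every vertex has degree 3, so 3V = 2E.
Euler: V − E + F = 2 ⇒ (2E)/3 − E + (16 + x) = 2.
Multiply by 6: 2·(2E) − 3·(2E) + 6·(16 + x) = 12, i.e. 96 + 6x − (96 + 4x) = 12.
Collecting terms: 2x = 12, so x = 6.
Then 2E = 96 + 4·6 = 120, so E = 60, V = 2E/3 = 40, F = 16 + 6 = 22.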